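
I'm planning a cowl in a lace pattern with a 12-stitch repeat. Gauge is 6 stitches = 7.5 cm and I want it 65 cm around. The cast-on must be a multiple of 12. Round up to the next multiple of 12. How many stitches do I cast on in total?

Cast on 60 stitches.

6 / 7.5 = 0.8 sts per cm.
65 × 0.8 = 52.00 sts.
Next multiple of 12: 60.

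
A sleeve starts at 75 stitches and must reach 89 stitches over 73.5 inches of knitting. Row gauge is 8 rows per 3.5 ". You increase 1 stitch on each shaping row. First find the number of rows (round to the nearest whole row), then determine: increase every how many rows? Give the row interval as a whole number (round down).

Increase every 12th row.

Rows = 73.5 × 2.286 = 168.0 → 168 rows.
Stitches to add: 14 → 14 shaping rows (at 1 st each).
168 / 14 = 12.00 → every 12 rows.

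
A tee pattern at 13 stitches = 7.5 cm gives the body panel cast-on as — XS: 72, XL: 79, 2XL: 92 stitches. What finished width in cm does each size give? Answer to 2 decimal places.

13/7.5 = 1.733 sts per cm.
XS: 72 / 1.733 = 41.538 → 41.54 cm.
XL: 79 / 1.733 = 45.577 → 45.58 cm.
2XL: 92 / 1.733 = 53.077 → 53.08 cm.

XS 41.54 cm; XL 45.58 cm; 2XL 53.08 cm.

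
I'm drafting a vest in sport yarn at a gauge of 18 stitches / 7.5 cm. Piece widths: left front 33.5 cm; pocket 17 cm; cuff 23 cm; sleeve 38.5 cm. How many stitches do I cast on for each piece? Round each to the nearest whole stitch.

left front 80; pocket 41; cuff 55; sleeve 92.

Rate = 18/7.5 = 2.4 sts per cm.
left front: 33.5 × 2.4 = 80.40 → 80.
pocket: 17 × 2.4 = 40.80 → 41.
cuff: 23 × 2.4 = 55.20 → 55.
sleeve: 38.5 × 2.4 = 92.40 → 92.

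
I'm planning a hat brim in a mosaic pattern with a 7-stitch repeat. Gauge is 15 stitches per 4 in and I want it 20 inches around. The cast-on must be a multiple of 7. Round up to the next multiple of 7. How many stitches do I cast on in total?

15 / 4 = 3.75 sts per inch.
20 × 3.75 = 75.00 sts.
Next multiple of 7: 77.

CO 77 sts.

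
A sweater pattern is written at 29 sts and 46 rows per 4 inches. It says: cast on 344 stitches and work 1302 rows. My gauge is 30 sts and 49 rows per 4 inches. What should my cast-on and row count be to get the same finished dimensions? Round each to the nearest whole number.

Cast on 356 stitches; work 1387 rows.

Stitches: 344 × 30/29 = 355.86 → 356.
Rows: 1302 × 49/46 = 1386.91 → 1387.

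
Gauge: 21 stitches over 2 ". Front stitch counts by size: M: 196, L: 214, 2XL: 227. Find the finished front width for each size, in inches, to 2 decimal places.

M 18.67 inches; L 20.38 inches; 2XL 21.62 inches.

21/2 = 10.5 sts per in.
M: 196 / 10.5 = 18.667 → 18.67 in.
L: 214 / 10.5 = 20.381 → 20.38 in.
2XL: 227 / 10.5 = 21.619 → 21.62 in.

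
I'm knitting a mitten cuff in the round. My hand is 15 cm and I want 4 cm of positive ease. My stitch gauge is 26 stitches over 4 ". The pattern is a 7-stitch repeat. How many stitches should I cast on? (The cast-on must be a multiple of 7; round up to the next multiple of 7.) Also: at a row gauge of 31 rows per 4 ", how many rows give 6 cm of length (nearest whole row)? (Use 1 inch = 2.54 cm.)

Finished = 15 + 4 = 19 cm.
19 cm × 1/2.54 = 7.48 inches.
26/4 = 6.5 sts per in; 7.48 × 6.5 = 48.62 sts.
Next multiple of 7 → 49.
6 cm = 2.36 inches; × 7.75 = 18.31 → 18 rows.

Cast on 49 stitches; work 18 rows.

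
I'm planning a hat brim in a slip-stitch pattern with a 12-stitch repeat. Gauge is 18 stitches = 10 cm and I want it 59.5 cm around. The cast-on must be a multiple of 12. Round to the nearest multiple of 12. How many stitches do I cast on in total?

18 / 10 = 1.8 sts per cm.
59.5 × 1.8 = 107.10 sts.
Nearest multiple of 12: 108.

108 stitches.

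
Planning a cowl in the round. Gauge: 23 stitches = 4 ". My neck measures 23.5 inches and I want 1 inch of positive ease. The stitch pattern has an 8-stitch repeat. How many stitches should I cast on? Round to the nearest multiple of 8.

Finished = 23.5 + 1 = 24.5 inches.
23 / 4 = 5.75 sts/in.
24.5 × 5.75 = 140.88 sts.
Nearest multiple of 8: 144.

Cast on 144 stitches.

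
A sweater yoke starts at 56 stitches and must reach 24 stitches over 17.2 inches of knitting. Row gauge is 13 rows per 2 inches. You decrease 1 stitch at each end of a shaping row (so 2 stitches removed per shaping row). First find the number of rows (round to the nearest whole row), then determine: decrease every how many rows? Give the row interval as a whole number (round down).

Rows = 17.2 × 6.5 = 111.8 → 112 rows.
Stitches to remove: 32 → 16 shaping rows (at 2 st each).
112 / 16 = 7.00 → every 7 rows.

Decrease every 7th row.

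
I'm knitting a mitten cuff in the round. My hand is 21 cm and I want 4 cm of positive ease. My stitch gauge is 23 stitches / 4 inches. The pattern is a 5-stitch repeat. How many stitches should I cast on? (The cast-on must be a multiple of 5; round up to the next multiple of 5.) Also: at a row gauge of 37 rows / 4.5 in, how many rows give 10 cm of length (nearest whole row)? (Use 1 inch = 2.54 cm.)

Finished = 21 + 4 = 25 cm.
25 cm × 1/2.54 = 9.84 inches.
23/4 = 5.75 sts per in; 9.84 × 5.75 = 56.59 sts.
Next multiple of 5 → 60.
10 cm = 3.94 inches; × 8.222 = 32.37 → 32 rows.

Cast on 60 stitches; work 32 rows.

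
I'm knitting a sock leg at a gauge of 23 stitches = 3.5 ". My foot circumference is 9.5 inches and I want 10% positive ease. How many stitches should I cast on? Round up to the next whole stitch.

CO 69 sts.

Finished = 9.5 × 1.10 = 10.45 in.
23 / 3.5 = 6.571 sts per inch.
10.45 × 6.571 = 68.67 sts.
→ 69 sts.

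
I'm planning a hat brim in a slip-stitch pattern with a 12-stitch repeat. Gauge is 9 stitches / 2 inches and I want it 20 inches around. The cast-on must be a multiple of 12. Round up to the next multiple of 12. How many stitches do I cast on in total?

9 / 2 = 4.5 sts per inch.
20 × 4.5 = 90.00 sts.
Next multiple of 12: 96.

96 stitches.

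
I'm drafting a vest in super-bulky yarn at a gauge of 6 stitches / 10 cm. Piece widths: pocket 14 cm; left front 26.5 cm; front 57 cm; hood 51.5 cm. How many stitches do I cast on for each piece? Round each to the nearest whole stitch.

Rate = 6/10 = 0.6 sts per cm.
pocket: 14 × 0.6 = 8.40 → 8.
left front: 26.5 × 0.6 = 15.90 → 16.
front: 57 × 0.6 = 34.20 → 34.
hood: 51.5 × 0.6 = 30.90 → 31.

pocket 8; left front 16; front 34; hood 31.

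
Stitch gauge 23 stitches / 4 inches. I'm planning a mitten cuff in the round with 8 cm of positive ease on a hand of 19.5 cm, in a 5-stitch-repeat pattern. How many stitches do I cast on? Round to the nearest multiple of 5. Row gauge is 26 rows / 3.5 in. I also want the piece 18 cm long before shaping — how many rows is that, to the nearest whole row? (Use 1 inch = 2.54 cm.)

Finished = 19.5 + 8 = 27.5 cm.
27.5 cm × 1/2.54 = 10.83 inches.
23/4 = 5.75 sts per in; 10.83 × 5.75 = 62.25 sts.
Nearest multiple of 5 → 60.
18 cm = 7.09 inches; × 7.429 = 52.64 → 53 rows.

Cast on 60 stitches; work 53 rows.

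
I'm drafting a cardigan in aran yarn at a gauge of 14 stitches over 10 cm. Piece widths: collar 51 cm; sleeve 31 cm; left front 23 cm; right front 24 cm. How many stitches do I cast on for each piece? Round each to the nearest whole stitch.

Rate = 14/10 = 1.4 sts per cm.
collar: 51 × 1.4 = 71.40 → 71.
sleeve: 31 × 1.4 = 43.40 → 43.
left front: 23 × 1.4 = 32.20 → 32.
right front: 24 × 1.4 = 33.60 → 34.

collar 71; sleeve 43; left front 32; right front 34.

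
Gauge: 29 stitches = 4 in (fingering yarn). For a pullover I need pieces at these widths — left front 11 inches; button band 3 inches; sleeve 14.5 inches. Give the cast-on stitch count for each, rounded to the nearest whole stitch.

left front 80; button band 22; sleeve 105.

Rate = 29/4 = 7.25 sts per in.
left front: 11 × 7.25 = 79.75 → 80.
button band: 3 × 7.25 = 21.75 → 22.
sleeve: 14.5 × 7.25 = 105.12 → 105.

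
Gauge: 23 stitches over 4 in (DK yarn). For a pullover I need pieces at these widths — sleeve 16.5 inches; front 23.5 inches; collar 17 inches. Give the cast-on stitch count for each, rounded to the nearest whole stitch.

Rate = 23/4 = 5.75 sts per in.
sleeve: 16.5 × 5.75 = 94.88 → 95.
front: 23.5 × 5.75 = 135.12 → 135.
collar: 17 × 5.75 = 97.75 → 98.

sleeve 95; front 135; collar 98.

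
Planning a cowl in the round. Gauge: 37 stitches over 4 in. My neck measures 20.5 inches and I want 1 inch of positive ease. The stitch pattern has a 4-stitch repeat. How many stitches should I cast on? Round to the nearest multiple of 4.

Finished = 20.5 + 1 = 21.5 inches.
37 / 4 = 9.25 sts/in.
21.5 × 9.25 = 198.88 sts.
Nearest multiple of 4: 200.

CO 200 sts.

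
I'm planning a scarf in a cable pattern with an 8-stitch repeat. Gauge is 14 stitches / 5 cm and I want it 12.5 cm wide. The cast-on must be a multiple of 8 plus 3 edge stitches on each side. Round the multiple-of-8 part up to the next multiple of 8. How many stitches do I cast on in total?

14 / 5 = 2.8 sts per cm.
12.5 × 2.8 = 35.00 sts.
Less 6 edge sts → 29.00 for the repeat.
Next multiple of 8: 32.
Add back 6 edge sts → 38.

CO 38 sts.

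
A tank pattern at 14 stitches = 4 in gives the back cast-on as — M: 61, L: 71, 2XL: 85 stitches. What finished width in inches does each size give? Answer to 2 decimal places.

14/4 = 3.5 sts per in.
M: 61 / 3.5 = 17.429 → 17.43 in.
L: 71 / 3.5 = 20.286 → 20.29 in.
2XL: 85 / 3.5 = 24.286 → 24.29 in.

M 17.43 inches; L 20.29 inches; 2XL 24.29 inches.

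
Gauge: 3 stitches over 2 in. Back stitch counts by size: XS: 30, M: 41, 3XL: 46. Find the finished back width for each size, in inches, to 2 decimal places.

3/2 = 1.5 sts per in.
XS: 30 / 1.5 = 20.000 → 20.00 in.
M: 41 / 1.5 = 27.333 → 27.33 in.
3XL: 46 / 1.5 = 30.667 → 30.67 in.

XS 20.00 inches; M 27.33 inches; 3XL 30.67 inches.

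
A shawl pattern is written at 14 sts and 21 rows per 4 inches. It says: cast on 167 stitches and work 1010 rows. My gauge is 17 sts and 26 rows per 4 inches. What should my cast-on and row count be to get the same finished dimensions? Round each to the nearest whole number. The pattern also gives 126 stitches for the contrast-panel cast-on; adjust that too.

Cast on 203 stitches; work 1250 rows; contrast-panel cast-on 153 stitches.

Stitches: 167 × 17/14 = 202.79 → 203.
Rows: 1010 × 26/21 = 1250.48 → 1250.
contrast-panel cast-on: 126 × 17/14 = 153.00 → 153.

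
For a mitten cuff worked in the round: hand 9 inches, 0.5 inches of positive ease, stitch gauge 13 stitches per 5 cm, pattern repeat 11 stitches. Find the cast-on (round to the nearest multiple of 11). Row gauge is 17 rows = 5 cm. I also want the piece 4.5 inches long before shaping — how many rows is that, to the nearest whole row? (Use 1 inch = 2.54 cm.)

Finished = 9 + 0.5 = 9.5 inches.
9.5 inches × 2.54 = 24.13 cm.
13/5 = 2.6 sts per cm; 24.13 × 2.6 = 62.74 sts.
Nearest multiple of 11 → 66.
4.5 inches = 11.43 cm; × 3.4 = 38.86 → 39 rows.

Cast on 66 stitches; work 39 rows.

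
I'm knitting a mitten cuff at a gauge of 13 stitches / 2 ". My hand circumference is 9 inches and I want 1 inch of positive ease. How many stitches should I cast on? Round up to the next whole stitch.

Finished = 9 + 1 = 10 in.
13 / 2 = 6.5 sts per inch.
10.00 × 6.5 = 65.00 sts.

Cast on 65 stitches.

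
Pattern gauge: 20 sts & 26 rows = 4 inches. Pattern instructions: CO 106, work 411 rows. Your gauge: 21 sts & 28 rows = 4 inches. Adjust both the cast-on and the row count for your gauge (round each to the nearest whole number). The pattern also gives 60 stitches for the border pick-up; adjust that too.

Cast on 111 stitches; work 443 rows; border pick-up 63 stitches.

Stitches: 106 × 21/20 = 111.30 → 111.
Rows: 411 × 28/26 = 442.62 → 443.
border pick-up: 60 × 21/20 = 63.00 → 63.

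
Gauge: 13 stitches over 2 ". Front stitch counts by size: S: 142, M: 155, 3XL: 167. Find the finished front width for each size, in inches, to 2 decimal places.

13/2 = 6.5 sts per in.
S: 142 / 6.5 = 21.846 → 21.85 in.
M: 155 / 6.5 = 23.846 → 23.85 in.
3XL: 167 / 6.5 = 25.692 → 25.69 in.

S 21.85 inches; M 23.85 inches; 3XL 25.69 inches.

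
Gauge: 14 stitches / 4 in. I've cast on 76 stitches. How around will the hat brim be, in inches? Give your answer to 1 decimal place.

14 stitches / 4 inch = 3.5 stitches per inch.
76 / 3.5 = 21.71 inches.

21.7 inches.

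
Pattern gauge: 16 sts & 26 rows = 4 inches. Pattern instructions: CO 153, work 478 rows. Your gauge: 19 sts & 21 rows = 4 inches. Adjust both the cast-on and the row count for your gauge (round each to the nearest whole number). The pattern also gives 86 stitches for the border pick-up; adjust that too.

Cast on 182 stitches; work 386 rows; border pick-up 102 stitches.

Stitches: 153 × 19/16 = 181.69 → 182.
Rows: 478 × 21/26 = 386.08 → 386.
border pick-up: 86 × 19/16 = 102.12 → 102.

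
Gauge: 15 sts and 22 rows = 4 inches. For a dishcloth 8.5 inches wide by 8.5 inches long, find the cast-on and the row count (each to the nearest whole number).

Cast on 32 stitches and work 47 rows.

Stitch gauge = 15/4 = 3.75 sts/in; 8.5 × 3.75 = 31.88 → 32 sts.
Row gauge = 22/4 = 5.5 rows/in; 8.5 × 5.5 = 46.75 → 47 rows.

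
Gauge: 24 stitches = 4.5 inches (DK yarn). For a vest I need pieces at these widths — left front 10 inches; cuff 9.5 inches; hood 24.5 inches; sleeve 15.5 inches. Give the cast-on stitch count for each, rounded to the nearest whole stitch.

Rate = 24/4.5 = 5.333 sts per in.
left front: 10 × 5.333 = 53.33 → 53.
cuff: 9.5 × 5.333 = 50.67 → 51.
hood: 24.5 × 5.333 = 130.67 → 131.
sleeve: 15.5 × 5.333 = 82.67 → 83.

left front 53; cuff 51; hood 131; sleeve 83.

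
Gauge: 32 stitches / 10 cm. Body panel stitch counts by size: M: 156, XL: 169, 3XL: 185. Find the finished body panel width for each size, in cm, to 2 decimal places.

32/10 = 3.2 sts per cm.
M: 156 / 3.2 = 48.750 → 48.75 cm.
XL: 169 / 3.2 = 52.812 → 52.81 cm.
3XL: 185 / 3.2 = 57.812 → 57.81 cm.

M 48.75 cm; XL 52.81 cm; 3XL 57.81 cm.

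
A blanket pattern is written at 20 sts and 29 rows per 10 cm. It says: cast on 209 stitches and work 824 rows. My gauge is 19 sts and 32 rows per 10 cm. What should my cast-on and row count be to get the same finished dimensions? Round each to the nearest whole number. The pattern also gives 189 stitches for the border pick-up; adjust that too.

Cast on 199 stitches; work 909 rows; border pick-up 180 stitches.

Stitches: 209 × 19/20 = 198.55 → 199.
Rows: 824 × 32/29 = 909.24 → 909.
border pick-up: 189 × 19/20 = 179.55 → 180.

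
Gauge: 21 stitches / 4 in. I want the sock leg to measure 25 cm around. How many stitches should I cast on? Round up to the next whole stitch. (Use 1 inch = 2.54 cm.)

25 cm = 9.84 in.
21 stitches / 4 in = 5.25 stitches per inch.
9.84 × 5.25 = 51.67 stitches.
Round up → 52.

52 stitches.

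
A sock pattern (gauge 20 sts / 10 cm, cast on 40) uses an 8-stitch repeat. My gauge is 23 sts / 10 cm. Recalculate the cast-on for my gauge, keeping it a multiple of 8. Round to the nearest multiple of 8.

48 stitches.

40 × 23 / 20 = 46.00.
Nearest multiple of 8: 48.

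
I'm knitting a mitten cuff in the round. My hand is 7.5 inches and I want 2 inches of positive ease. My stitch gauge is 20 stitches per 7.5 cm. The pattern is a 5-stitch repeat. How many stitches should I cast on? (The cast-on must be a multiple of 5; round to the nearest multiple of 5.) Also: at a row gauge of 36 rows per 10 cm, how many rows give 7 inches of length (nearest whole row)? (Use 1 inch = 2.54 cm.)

Finished = 7.5 + 2 = 9.5 inches.
9.5 inches × 2.54 = 24.13 cm.
20/7.5 = 2.667 sts per cm; 24.13 × 2.667 = 64.35 sts.
Nearest multiple of 5 → 65.
7 inches = 17.78 cm; × 3.6 = 64.01 → 64 rows.

Cast on 65 stitches; work 64 rows.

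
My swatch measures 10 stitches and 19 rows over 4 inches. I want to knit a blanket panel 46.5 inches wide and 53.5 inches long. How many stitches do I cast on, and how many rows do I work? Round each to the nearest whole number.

Stitch gauge = 10/4 = 2.5 sts/in; 46.5 × 2.5 = 116.25 → 116 sts.
Row gauge = 19/4 = 4.75 rows/in; 53.5 × 4.75 = 254.12 → 254 rows.

Cast on 116 stitches and work 254 rows.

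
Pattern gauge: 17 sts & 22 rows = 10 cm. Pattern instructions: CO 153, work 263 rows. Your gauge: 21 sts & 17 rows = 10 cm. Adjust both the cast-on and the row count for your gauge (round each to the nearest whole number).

Stitches: 153 × 21/17 = 189.00 → 189.
Rows: 263 × 17/22 = 203.23 → 203.

Cast on 189 stitches; work 203 rows.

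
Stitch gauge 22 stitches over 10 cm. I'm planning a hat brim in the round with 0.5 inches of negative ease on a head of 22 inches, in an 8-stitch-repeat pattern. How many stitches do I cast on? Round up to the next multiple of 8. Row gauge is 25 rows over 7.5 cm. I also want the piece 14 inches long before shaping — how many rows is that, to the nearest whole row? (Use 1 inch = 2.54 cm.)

Cast on 128 stitches; work 119 rows.

Finished = 22 − 0.5 = 21.5 inches.
21.5 inches × 2.54 = 54.61 cm.
22/10 = 2.2 sts per cm; 54.61 × 2.2 = 120.14 sts.
Next multiple of 8 → 128.
14 inches = 35.56 cm; × 3.333 = 118.53 → 119 rows.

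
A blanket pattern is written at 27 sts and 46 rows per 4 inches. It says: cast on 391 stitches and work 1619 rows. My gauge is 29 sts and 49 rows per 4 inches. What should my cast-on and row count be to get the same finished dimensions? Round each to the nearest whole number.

Stitches: 391 × 29/27 = 419.96 → 420.
Rows: 1619 × 49/46 = 1724.59 → 1725.

Cast on 420 stitches; work 1725 rows.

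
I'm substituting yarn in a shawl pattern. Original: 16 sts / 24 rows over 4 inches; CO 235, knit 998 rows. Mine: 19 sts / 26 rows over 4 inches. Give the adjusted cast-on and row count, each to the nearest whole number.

Stitches: 235 × 19/16 = 279.06 → 279.
Rows: 998 × 26/24 = 1081.17 → 1081.

Cast on 279 stitches; work 1081 rows.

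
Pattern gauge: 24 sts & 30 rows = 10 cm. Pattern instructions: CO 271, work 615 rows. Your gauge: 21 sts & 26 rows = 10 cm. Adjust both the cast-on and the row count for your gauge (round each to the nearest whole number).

Stitches: 271 × 21/24 = 237.12 → 237.
Rows: 615 × 26/30 = 533.00 → 533.

Cast on 237 stitches; work 533 rows.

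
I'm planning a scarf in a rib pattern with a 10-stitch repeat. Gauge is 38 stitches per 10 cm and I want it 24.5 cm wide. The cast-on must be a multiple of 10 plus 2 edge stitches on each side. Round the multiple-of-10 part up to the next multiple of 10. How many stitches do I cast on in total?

38 / 10 = 3.8 sts per cm.
24.5 × 3.8 = 93.10 sts.
Less 4 edge sts → 89.10 for the repeat.
Next multiple of 10: 90.
Add back 4 edge sts → 94.

Cast on 94 stitches.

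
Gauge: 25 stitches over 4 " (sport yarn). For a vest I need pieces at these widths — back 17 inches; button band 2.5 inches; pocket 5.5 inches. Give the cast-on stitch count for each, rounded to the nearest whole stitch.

back 106; button band 16; pocket 34.

Rate = 25/4 = 6.25 sts per in.
back: 17 × 6.25 = 106.25 → 106.
button band: 2.5 × 6.25 = 15.62 → 16.
pocket: 5.5 × 6.25 = 34.38 → 34.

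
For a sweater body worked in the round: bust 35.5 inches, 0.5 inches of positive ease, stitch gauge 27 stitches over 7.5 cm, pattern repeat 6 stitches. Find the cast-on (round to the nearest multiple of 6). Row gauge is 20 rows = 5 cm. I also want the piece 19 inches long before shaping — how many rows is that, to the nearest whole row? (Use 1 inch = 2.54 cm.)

Finished = 35.5 + 0.5 = 36 inches.
36 inches × 2.54 = 91.44 cm.
27/7.5 = 3.6 sts per cm; 91.44 × 3.6 = 329.18 sts.
Nearest multiple of 6 → 330.
19 inches = 48.26 cm; × 4 = 193.04 → 193 rows.

Cast on 330 stitches; work 193 rows.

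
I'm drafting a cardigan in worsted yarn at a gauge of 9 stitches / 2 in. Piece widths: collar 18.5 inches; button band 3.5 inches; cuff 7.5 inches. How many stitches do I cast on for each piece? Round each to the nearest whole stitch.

collar 83; button band 16; cuff 34.

Rate = 9/2 = 4.5 sts per in.
collar: 18.5 × 4.5 = 83.25 → 83.
button band: 3.5 × 4.5 = 15.75 → 16.
cuff: 7.5 × 4.5 = 33.75 → 34.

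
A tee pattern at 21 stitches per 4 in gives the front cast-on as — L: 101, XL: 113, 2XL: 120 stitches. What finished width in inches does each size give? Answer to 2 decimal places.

21/4 = 5.25 sts per in.
L: 101 / 5.25 = 19.238 → 19.24 in.
XL: 113 / 5.25 = 21.524 → 21.52 in.
2XL: 120 / 5.25 = 22.857 → 22.86 in.

L 19.24 inches; XL 21.52 inches; 2XL 22.86 inches.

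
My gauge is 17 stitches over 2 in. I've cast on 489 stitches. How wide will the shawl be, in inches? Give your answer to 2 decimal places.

57.53 inches.

17 stitches / 2 inch = 8.5 stitches per inch.
489 / 8.5 = 57.529 inches.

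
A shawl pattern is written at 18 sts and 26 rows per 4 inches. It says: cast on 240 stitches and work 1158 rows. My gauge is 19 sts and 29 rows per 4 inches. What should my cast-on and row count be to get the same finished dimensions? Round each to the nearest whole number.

Cast on 253 stitches; work 1292 rows.

Stitches: 240 × 19/18 = 253.33 → 253.
Rows: 1158 × 29/26 = 1291.62 → 1292.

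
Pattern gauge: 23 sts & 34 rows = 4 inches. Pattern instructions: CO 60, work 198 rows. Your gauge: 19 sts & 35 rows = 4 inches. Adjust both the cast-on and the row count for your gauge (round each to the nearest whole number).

Stitches: 60 × 19/23 = 49.57 → 50.
Rows: 198 × 35/34 = 203.82 → 204.

Cast on 50 stitches; work 204 rows.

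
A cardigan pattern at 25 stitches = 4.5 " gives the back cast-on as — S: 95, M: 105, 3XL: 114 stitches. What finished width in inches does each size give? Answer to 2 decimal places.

S 17.10 inches; M 18.90 inches; 3XL 20.52 inches.

25/4.5 = 5.556 sts per in.
S: 95 / 5.556 = 17.100 → 17.10 in.
M: 105 / 5.556 = 18.900 → 18.90 in.
3XL: 114 / 5.556 = 20.520 → 20.52 in.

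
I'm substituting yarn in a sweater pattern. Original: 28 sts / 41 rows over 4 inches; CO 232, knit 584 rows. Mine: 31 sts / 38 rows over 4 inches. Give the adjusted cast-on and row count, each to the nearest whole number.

Cast on 257 stitches; work 541 rows.

Stitches: 232 × 31/28 = 256.86 → 257.
Rows: 584 × 38/41 = 541.27 → 541.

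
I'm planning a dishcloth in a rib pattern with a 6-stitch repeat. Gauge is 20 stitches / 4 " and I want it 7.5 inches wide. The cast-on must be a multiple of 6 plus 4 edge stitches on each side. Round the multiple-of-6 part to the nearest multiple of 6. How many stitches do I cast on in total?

Cast on 38 stitches.

20 / 4 = 5 sts per inch.
7.5 × 5 = 37.50 sts.
Less 8 edge sts → 29.50 for the repeat.
Nearest multiple of 6: 30.
Add back 8 edge sts → 38.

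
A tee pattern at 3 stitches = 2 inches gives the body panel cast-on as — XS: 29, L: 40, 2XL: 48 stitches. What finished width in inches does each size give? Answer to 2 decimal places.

XS 19.33 inches; L 26.67 inches; 2XL 32.00 inches.

3/2 = 1.5 sts per in.
XS: 29 / 1.5 = 19.333 → 19.33 in.
L: 40 / 1.5 = 26.667 → 26.67 in.
2XL: 48 / 1.5 = 32.000 → 32.00 in.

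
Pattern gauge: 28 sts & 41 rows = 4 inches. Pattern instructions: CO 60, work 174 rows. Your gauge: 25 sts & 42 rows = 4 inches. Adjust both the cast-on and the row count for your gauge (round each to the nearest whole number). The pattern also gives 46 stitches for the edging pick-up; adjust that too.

Stitches: 60 × 25/28 = 53.57 → 54.
Rows: 174 × 42/41 = 178.24 → 178.
edging pick-up: 46 × 25/28 = 41.07 → 41.

Cast on 54 stitches; work 178 rows; edging pick-up 41 stitches.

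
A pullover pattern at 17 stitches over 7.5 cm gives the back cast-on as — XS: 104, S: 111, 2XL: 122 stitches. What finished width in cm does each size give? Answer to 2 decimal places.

17/7.5 = 2.267 sts per cm.
XS: 104 / 2.267 = 45.882 → 45.88 cm.
S: 111 / 2.267 = 48.971 → 48.97 cm.
2XL: 122 / 2.267 = 53.824 → 53.82 cm.

XS 45.88 cm; S 48.97 cm; 2XL 53.82 cm.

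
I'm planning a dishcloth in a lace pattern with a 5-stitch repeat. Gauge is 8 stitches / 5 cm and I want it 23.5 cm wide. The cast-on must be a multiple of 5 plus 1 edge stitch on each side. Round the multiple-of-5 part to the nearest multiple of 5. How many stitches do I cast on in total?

8 / 5 = 1.6 sts per cm.
23.5 × 1.6 = 37.60 sts.
Less 2 edge sts → 35.60 for the repeat.
Nearest multiple of 5: 35.
Add back 2 edge sts → 37.

37 stitches.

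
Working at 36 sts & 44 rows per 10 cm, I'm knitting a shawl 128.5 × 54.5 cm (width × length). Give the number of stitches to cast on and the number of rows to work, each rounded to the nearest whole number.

Stitch gauge = 36/10 = 3.6 sts/cm; 128.5 × 3.6 = 462.60 → 463 sts.
Row gauge = 44/10 = 4.4 rows/cm; 54.5 × 4.4 = 239.80 → 240 rows.

Cast on 463 stitches and work 240 rows.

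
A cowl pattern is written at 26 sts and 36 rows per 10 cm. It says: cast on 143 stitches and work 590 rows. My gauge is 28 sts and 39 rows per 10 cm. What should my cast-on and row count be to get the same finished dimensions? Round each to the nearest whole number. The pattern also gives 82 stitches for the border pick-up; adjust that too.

Stitches: 143 × 28/26 = 154.00 → 154.
Rows: 590 × 39/36 = 639.17 → 639.
border pick-up: 82 × 28/26 = 88.31 → 88.

Cast on 154 stitches; work 639 rows; border pick-up 88 stitches.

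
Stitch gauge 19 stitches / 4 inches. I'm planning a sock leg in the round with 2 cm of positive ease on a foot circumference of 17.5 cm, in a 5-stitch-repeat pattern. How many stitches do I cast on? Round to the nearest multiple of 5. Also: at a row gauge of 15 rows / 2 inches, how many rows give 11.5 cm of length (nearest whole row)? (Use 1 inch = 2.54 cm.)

Finished = 17.5 + 2 = 19.5 cm.
19.5 cm × 1/2.54 = 7.68 inches.
19/4 = 4.75 sts per in; 7.68 × 4.75 = 36.47 sts.
Nearest multiple of 5 → 35.
11.5 cm = 4.53 inches; × 7.5 = 33.96 → 34 rows.

Cast on 35 stitches; work 34 rows.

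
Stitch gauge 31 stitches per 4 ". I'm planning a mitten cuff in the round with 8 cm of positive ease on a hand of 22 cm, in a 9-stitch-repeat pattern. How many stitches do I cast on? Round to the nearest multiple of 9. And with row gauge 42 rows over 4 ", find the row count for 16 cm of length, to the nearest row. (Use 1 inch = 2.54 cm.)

Cast on 90 stitches; work 66 rows.

Finished = 22 + 8 = 30 cm.
30 cm × 1/2.54 = 11.81 inches.
31/4 = 7.75 sts per in; 11.81 × 7.75 = 91.54 sts.
Nearest multiple of 9 → 90.
16 cm = 6.30 inches; × 10.5 = 66.14 → 66 rows.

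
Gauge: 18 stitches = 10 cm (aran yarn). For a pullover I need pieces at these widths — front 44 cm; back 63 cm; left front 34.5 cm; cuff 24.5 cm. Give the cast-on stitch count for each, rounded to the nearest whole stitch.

front 79; back 113; left front 62; cuff 44.

Rate = 18/10 = 1.8 sts per cm.
front: 44 × 1.8 = 79.20 → 79.
back: 63 × 1.8 = 113.40 → 113.
left front: 34.5 × 1.8 = 62.10 → 62.
cuff: 24.5 × 1.8 = 44.10 → 44.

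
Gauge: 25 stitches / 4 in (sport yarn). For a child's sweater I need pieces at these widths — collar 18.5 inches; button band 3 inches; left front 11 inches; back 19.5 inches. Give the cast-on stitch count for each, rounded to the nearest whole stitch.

collar 116; button band 19; left front 69; back 122.

Rate = 25/4 = 6.25 sts per in.
collar: 18.5 × 6.25 = 115.62 → 116.
button band: 3 × 6.25 = 18.75 → 19.
left front: 11 × 6.25 = 68.75 → 69.
back: 19.5 × 6.25 = 121.88 → 122.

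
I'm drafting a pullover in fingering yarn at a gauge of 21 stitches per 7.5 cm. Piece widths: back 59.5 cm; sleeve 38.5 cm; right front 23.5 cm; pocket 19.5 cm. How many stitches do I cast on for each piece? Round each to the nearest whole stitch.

Rate = 21/7.5 = 2.8 sts per cm.
back: 59.5 × 2.8 = 166.60 → 167.
sleeve: 38.5 × 2.8 = 107.80 → 108.
right front: 23.5 × 2.8 = 65.80 → 66.
pocket: 19.5 × 2.8 = 54.60 → 55.

back 167; sleeve 108; right front 66; pocket 55.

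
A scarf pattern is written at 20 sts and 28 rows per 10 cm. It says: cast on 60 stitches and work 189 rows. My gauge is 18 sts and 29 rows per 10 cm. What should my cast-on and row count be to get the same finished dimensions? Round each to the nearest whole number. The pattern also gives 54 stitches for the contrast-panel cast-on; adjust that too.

Stitches: 60 × 18/20 = 54.00 → 54.
Rows: 189 × 29/28 = 195.75 → 196.
contrast-panel cast-on: 54 × 18/20 = 48.60 → 49.

Cast on 54 stitches; work 196 rows; contrast-panel cast-on 49 stitches.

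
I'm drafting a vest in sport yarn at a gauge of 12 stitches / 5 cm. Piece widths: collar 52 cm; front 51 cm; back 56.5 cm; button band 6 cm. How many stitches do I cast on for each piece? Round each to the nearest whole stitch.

collar 125; front 122; back 136; button band 14.

Rate = 12/5 = 2.4 sts per cm.
collar: 52 × 2.4 = 124.80 → 125.
front: 51 × 2.4 = 122.40 → 122.
back: 56.5 × 2.4 = 135.60 → 136.
button band: 6 × 2.4 = 14.40 → 14.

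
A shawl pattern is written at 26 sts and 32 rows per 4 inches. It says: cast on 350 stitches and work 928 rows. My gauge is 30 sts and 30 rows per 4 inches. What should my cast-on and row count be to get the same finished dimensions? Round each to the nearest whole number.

Cast on 404 stitches; work 870 rows.

Stitches: 350 × 30/26 = 403.85 → 404.
Rows: 928 × 30/32 = 870.00 → 870.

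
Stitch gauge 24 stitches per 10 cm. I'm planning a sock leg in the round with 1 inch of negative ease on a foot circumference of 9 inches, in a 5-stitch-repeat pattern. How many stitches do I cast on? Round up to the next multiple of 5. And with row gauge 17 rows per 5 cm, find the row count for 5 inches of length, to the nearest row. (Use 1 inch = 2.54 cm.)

Cast on 50 stitches; work 43 rows.

Finished = 9 − 1 = 8 inches.
8 inches × 2.54 = 20.32 cm.
24/10 = 2.4 sts per cm; 20.32 × 2.4 = 48.77 sts.
Next multiple of 5 → 50.
5 inches = 12.70 cm; × 3.4 = 43.18 → 43 rows.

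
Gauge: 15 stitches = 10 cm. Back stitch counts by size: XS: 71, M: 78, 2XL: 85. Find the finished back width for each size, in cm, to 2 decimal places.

XS 47.33 cm; M 52.00 cm; 2XL 56.67 cm.

15/10 = 1.5 sts per cm.
XS: 71 / 1.5 = 47.333 → 47.33 cm.
M: 78 / 1.5 = 52.000 → 52.00 cm.
2XL: 85 / 1.5 = 56.667 → 56.67 cm.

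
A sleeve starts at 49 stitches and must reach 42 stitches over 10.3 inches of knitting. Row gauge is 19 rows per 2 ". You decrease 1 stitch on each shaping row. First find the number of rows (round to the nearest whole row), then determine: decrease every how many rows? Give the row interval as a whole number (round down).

Rows = 10.3 × 9.5 = 97.9 → 98 rows.
Stitches to remove: 7 → 7 shaping rows (at 1 st each).
98 / 7 = 14.00 → every 14 rows.

Decrease every 14th row.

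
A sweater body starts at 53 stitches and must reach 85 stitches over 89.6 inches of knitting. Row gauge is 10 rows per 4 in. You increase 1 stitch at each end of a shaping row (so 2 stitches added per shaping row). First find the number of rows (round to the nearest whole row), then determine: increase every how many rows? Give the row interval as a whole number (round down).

Increase every 14th row.

Rows = 89.6 × 2.5 = 224.0 → 224 rows.
Stitches to add: 32 → 16 shaping rows (at 2 st each).
224 / 16 = 14.00 → every 14 rows.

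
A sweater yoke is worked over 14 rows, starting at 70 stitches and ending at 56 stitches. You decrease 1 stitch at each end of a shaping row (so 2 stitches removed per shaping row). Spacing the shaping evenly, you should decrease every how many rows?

Decrease every 2nd row.

Stitches to remove: |56 − 70| = 14.
Shaping rows needed: 14 / 2 = 7.
14 rows / 7 = every 2 rows.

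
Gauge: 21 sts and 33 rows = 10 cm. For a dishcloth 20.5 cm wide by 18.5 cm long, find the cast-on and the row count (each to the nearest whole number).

Stitch gauge = 21/10 = 2.1 sts/cm; 20.5 × 2.1 = 43.05 → 43 sts.
Row gauge = 33/10 = 3.3 rows/cm; 18.5 × 3.3 = 61.05 → 61 rows.

Cast on 43 stitches and work 61 rows.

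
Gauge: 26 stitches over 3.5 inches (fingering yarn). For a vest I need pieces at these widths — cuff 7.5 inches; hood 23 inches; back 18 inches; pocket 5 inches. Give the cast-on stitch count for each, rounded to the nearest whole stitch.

Rate = 26/3.5 = 7.429 sts per in.
cuff: 7.5 × 7.429 = 55.71 → 56.
hood: 23 × 7.429 = 170.86 → 171.
back: 18 × 7.429 = 133.71 → 134.
pocket: 5 × 7.429 = 37.14 → 37.

cuff 56; hood 171; back 134; pocket 37.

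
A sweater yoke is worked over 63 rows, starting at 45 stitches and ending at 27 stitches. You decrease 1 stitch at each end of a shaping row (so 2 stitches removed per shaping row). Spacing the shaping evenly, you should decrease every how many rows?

Decrease every 7th row.

Stitches to remove: |27 − 45| = 18.
Shaping rows needed: 18 / 2 = 9.
63 rows / 9 = every 7 rows.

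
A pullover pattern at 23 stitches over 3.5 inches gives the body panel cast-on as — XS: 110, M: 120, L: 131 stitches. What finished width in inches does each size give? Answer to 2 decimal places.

23/3.5 = 6.571 sts per in.
XS: 110 / 6.571 = 16.739 → 16.74 in.
M: 120 / 6.571 = 18.261 → 18.26 in.
L: 131 / 6.571 = 19.935 → 19.93 in.

XS 16.74 inches; M 18.26 inches; L 19.93 inches.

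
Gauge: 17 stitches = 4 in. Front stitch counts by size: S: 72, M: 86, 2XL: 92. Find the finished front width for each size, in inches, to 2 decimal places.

17/4 = 4.25 sts per in.
S: 72 / 4.25 = 16.941 → 16.94 in.
M: 86 / 4.25 = 20.235 → 20.24 in.
2XL: 92 / 4.25 = 21.647 → 21.65 in.

S 16.94 inches; M 20.24 inches; 2XL 21.65 inches.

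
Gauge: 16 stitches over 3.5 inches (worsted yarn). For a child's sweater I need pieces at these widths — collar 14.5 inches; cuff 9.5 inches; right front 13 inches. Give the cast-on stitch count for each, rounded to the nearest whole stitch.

Rate = 16/3.5 = 4.571 sts per in.
collar: 14.5 × 4.571 = 66.29 → 66.
cuff: 9.5 × 4.571 = 43.43 → 43.
right front: 13 × 4.571 = 59.43 → 59.

collar 66; cuff 43; right front 59.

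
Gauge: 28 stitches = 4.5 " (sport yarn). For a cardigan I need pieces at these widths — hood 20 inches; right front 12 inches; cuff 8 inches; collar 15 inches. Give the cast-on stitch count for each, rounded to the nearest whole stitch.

hood 124; right front 75; cuff 50; collar 93.

Rate = 28/4.5 = 6.222 sts per in.
hood: 20 × 6.222 = 124.44 → 124.
right front: 12 × 6.222 = 74.67 → 75.
cuff: 8 × 6.222 = 49.78 → 50.
collar: 15 × 6.222 = 93.33 → 93.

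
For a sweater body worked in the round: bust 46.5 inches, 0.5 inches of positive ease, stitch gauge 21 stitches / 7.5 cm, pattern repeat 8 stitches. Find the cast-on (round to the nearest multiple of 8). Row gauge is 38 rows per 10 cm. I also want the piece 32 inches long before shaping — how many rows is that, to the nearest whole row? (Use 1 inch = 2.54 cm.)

Finished = 46.5 + 0.5 = 47 inches.
47 inches × 2.54 = 119.38 cm.
21/7.5 = 2.8 sts per cm; 119.38 × 2.8 = 334.26 sts.
Nearest multiple of 8 → 336.
32 inches = 81.28 cm; × 3.8 = 308.86 → 309 rows.

Cast on 336 stitches; work 309 rows.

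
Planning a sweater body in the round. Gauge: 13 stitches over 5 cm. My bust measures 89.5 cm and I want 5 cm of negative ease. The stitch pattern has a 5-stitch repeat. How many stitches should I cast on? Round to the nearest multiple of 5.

Cast on 220 stitches.

Finished = 89.5 − 5 = 84.5 cm.
13 / 5 = 2.6 sts/cm.
84.5 × 2.6 = 219.70 sts.
Nearest multiple of 5: 220.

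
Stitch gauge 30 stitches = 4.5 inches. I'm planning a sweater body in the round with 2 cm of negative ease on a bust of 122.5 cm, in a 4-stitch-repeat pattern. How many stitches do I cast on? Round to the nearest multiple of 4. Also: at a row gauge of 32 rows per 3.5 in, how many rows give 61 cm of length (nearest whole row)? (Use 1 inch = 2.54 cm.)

Cast on 316 stitches; work 220 rows.

Finished = 122.5 − 2 = 120.5 cm.
120.5 cm × 1/2.54 = 47.44 inches.
30/4.5 = 6.667 sts per in; 47.44 × 6.667 = 316.27 sts.
Nearest multiple of 4 → 316.
61 cm = 24.02 inches; × 9.143 = 219.57 → 220 rows.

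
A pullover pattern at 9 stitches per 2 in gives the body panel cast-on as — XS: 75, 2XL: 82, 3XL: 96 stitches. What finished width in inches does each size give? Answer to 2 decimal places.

XS 16.67 inches; 2XL 18.22 inches; 3XL 21.33 inches.

9/2 = 4.5 sts per in.
XS: 75 / 4.5 = 16.667 → 16.67 in.
2XL: 82 / 4.5 = 18.222 → 18.22 in.
3XL: 96 / 4.5 = 21.333 → 21.33 in.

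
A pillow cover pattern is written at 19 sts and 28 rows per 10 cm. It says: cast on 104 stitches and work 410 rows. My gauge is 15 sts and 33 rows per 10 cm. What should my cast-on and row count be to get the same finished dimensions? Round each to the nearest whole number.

Cast on 82 stitches; work 483 rows.

Stitches: 104 × 15/19 = 82.11 → 82.
Rows: 410 × 33/28 = 483.21 → 483.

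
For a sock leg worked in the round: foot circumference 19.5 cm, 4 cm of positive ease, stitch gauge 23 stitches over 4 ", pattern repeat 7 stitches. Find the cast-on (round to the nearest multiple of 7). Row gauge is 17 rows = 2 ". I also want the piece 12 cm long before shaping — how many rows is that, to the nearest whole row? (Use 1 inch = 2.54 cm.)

Finished = 19.5 + 4 = 23.5 cm.
23.5 cm × 1/2.54 = 9.25 inches.
23/4 = 5.75 sts per in; 9.25 × 5.75 = 53.20 sts.
Nearest multiple of 7 → 56.
12 cm = 4.72 inches; × 8.5 = 40.16 → 40 rows.

Cast on 56 stitches; work 40 rows.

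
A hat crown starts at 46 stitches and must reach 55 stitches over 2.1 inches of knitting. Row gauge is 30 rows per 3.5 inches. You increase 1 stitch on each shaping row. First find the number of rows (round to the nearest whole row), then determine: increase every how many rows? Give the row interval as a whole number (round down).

Rows = 2.1 × 8.571 = 18.0 → 18 rows.
Stitches to add: 9 → 9 shaping rows (at 1 st each).
18 / 9 = 2.00 → every 2 rows.

Increase every 2nd row.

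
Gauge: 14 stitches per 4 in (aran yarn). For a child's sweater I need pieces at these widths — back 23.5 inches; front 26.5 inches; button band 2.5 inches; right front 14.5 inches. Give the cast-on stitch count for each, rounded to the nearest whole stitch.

Rate = 14/4 = 3.5 sts per in.
back: 23.5 × 3.5 = 82.25 → 82.
front: 26.5 × 3.5 = 92.75 → 93.
button band: 2.5 × 3.5 = 8.75 → 9.
right front: 14.5 × 3.5 = 50.75 → 51.

back 82; front 93; button band 9; right front 51.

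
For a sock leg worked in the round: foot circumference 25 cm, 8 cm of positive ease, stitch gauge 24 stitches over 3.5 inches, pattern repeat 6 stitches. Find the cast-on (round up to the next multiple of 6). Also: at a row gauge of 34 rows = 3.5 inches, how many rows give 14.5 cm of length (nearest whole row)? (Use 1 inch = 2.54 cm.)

Finished = 25 + 8 = 33 cm.
33 cm × 1/2.54 = 12.99 inches.
24/3.5 = 6.857 sts per in; 12.99 × 6.857 = 89.09 sts.
Next multiple of 6 → 90.
14.5 cm = 5.71 inches; × 9.714 = 55.46 → 55 rows.

Cast on 90 stitches; work 55 rows.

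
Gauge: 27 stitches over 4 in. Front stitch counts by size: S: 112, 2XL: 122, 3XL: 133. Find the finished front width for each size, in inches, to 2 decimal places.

S 16.59 inches; 2XL 18.07 inches; 3XL 19.70 inches.

27/4 = 6.75 sts per in.
S: 112 / 6.75 = 16.593 → 16.59 in.
2XL: 122 / 6.75 = 18.074 → 18.07 in.
3XL: 133 / 6.75 = 19.704 → 19.70 in.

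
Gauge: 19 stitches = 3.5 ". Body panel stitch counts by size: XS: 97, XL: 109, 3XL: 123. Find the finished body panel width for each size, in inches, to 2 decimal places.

XS 17.87 inches; XL 20.08 inches; 3XL 22.66 inches.

19/3.5 = 5.429 sts per in.
XS: 97 / 5.429 = 17.868 → 17.87 in.
XL: 109 / 5.429 = 20.079 → 20.08 in.
3XL: 123 / 5.429 = 22.658 → 22.66 in.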